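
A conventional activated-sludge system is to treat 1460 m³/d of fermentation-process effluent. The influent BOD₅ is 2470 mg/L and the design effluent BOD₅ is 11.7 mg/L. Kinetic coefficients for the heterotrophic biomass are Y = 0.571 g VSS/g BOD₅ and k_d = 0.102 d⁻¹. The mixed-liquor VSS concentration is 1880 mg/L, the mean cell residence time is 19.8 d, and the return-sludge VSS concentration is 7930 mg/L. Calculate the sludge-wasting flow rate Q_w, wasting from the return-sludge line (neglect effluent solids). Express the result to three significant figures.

Rearranging the biomass balance for a CMAS with decay, V = Y·Q·ΔS·θ_c / [X·(1+k_d θ_c)] = 0.571 × 1460 × (2470 − 11.7) × 19.8 / [1880 × (1 + 0.102 × 19.8)] = 4.06×10^7 / 5677 = 7148 m³.
Wasting from the return line (neglecting effluent solids): Q_w = V·X / (θ_c·X_r) = 7148 × 1880 / (19.8 × 7930) = 85.59 m³/d.

Q_w ≈ 85.6 m³/d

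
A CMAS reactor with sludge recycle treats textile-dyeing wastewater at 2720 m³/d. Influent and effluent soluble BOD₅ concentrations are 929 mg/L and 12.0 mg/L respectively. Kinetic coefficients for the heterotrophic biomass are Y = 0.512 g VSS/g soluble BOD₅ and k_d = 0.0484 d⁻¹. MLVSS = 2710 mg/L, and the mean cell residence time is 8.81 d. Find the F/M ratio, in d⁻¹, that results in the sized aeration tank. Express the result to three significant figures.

F/M ≈ 0.320 d⁻¹

From the SRT design equation V = Y Q (S₀−S) θ_c / [X (1 + k_d θ_c)] = 0.512 × 2720 × (929 − 12.0) × 8.81 / [2710 × (1 + 0.0484 × 8.81)] = 1.13×10^7 / 3866 = 2911 m³.
F/M = Q·S₀ / (V·X) = 2720 × 929 / (2911 × 2710) = 0.3204 g soluble BOD₅·(g VSS·d)⁻¹.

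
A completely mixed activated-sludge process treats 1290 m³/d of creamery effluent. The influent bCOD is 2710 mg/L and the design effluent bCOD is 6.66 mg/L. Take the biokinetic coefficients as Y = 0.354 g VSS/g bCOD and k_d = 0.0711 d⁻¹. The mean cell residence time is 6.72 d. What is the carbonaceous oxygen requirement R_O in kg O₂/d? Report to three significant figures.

Correct the yield for decay: Y_obs = Y/(1 + k_d θ_c) = 0.354 / (1 + 0.0711 × 6.72) = 0.354 / 1.478 = 0.2395.
ΔS = 2710 − 6.66 = 2703 mg/L, so the substrate removal rate is 1290 × 2703/1000 = 3487 kg bCOD/d.
P_X = Y_obs·Q·(S₀ − S) = 0.2395 × 3487 = 835.4 kg VSS/d.
R_O = Q·(S₀ − S) − 1.42·P_X = 3487 − 1.42 × 835.4 = 2301 kg O₂/d.

R_O ≈ 2300 kg O₂/d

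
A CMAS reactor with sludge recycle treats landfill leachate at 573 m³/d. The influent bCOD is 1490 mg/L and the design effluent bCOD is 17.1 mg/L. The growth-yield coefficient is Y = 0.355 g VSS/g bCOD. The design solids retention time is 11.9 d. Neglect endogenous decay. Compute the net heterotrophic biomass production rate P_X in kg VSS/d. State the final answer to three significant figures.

No decay correction is needed, so Y_obs = Y = 0.355.
ΔS = 1490 − 17.1 = 1473 mg/L, so the substrate removal rate is 573 × 1473/1000 = 844.0 kg bCOD/d.
So the net sludge growth is P_X = 0.3550 × 844.0 = 299.6 kg VSS/d.

P_X ≈ 300 kg VSS/d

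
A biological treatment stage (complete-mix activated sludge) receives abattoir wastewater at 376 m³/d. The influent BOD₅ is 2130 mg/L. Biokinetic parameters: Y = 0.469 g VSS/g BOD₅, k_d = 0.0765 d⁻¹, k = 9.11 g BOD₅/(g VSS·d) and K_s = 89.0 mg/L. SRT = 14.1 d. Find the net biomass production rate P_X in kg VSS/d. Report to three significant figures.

P_X ≈ 180 kg VSS/d

From the Monod/SRT balance for a CMAS, S = K_s·(1+k_d θ_c)/[θ_c·(Y k − k_d) − 1] = 89.0 × (1 + 0.0765 × 14.1) / [14.1 × (0.469 × 9.11 − 0.0765) − 1] = 185.0 / 58.16 = 3.181 mg/L.
Y_obs = Y / (1 + k_d θ_c) = 0.469 / (1 + 0.0765 × 14.1) = 0.469 / 2.079 = 0.2256.
Mass of BOD₅ removed per day: Q(S₀ − S) = 376 × 2127 g/m³ = 799.7 kg/d.
Biomass produced: P_X = Y_obs·Q·ΔS = 0.2256 × 799.7 ≈ 180.4 kg VSS/d.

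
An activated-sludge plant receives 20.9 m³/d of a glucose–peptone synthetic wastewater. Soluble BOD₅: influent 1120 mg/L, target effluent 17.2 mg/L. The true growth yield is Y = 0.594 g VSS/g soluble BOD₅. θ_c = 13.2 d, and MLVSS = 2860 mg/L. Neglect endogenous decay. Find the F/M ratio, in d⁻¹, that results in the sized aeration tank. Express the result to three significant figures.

F/M ≈ 0.130 d⁻¹

Biomass mass balance (decay neglected): V·X = Y·Q·(S₀ − S)·θ_c, so V = 0.594 × 20.9 × (1120 − 17.2) × 13.2 / 2860 = 63.19 m³.
Food-to-microorganism ratio F/M = Q S₀ / (V X) = 20.9 × 1120 / (63.19 × 2860) = 0.1295 d⁻¹.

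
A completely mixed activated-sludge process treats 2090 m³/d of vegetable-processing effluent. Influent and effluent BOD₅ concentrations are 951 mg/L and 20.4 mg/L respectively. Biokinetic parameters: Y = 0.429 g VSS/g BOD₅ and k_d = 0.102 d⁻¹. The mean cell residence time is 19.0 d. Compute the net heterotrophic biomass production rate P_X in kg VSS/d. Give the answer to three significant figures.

P_X ≈ 284 kg VSS/d

Observed yield with endogenous decay: Y_obs = Y / (1 + k_d·θ_c) = 0.429 / (1 + 0.102 × 19.0) = 0.429 / 2.938 = 0.1460 g VSS/g BOD₅.
Q·(S₀ − S) = 2090 × (951 − 20.4) × 10⁻³ = 1945 kg/d removed.
P_X = Y_obs · Q(S₀ − S) = 0.1460 × 1945 = 284.0 kg VSS/d.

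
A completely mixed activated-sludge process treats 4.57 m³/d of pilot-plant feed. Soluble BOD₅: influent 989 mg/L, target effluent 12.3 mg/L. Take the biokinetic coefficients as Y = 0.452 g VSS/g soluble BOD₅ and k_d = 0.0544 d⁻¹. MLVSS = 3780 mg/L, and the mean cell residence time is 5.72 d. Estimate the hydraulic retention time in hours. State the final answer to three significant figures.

τ ≈ 12.2 h

Rearranging the biomass balance for a CMAS with decay, V = Y·Q·ΔS·θ_c / [X·(1+k_d θ_c)] = 0.452 × 4.57 × (989 − 12.3) × 5.72 / [3780 × (1 + 0.0544 × 5.72)] = 1.15×10^4 / 4956 = 2.328 m³.
τ = V/Q = 2.328/4.57 = 0.5095 d, or 12.23 h.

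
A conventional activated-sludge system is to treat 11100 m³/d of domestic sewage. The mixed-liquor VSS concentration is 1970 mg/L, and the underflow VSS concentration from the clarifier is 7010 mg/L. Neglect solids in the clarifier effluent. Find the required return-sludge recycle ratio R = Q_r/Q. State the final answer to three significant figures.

R ≈ 0.391

Mass balance around the secondary clarifier (neglecting effluent solids): R = X / (X_r − X) = 1970 / (7010 − 1970) = 0.3909.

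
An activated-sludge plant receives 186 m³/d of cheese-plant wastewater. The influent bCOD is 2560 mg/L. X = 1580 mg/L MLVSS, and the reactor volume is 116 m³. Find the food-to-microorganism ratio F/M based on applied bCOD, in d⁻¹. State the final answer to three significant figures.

Food-to-microorganism ratio F/M = Q S₀ / (V X) = 186 × 2560 / (116.0 × 1580) = 2.598 d⁻¹.

F/M ≈ 2.60 d⁻¹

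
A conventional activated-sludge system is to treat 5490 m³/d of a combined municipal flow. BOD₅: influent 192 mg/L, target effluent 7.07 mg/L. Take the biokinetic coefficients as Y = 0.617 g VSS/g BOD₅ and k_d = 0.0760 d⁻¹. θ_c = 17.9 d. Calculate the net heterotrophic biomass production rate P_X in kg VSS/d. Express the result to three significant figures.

P_X ≈ 265 kg VSS/d

Correct the yield for decay: Y_obs = Y/(1 + k_d θ_c) = 0.617 / (1 + 0.0760 × 17.9) = 0.617 / 2.360 = 0.2614.
ΔS = 192 − 7.07 = 184.9 mg/L, so the substrate removal rate is 5490 × 184.9/1000 = 1015 kg BOD₅/d.
Net biomass production P_X = Y_obs × Q·(S₀ − S) = 0.2614 × 1015 = 265.4 kg VSS/d.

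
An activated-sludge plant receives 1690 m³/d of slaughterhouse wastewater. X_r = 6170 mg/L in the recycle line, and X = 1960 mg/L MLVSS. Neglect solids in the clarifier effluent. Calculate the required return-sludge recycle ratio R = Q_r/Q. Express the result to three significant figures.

R ≈ 0.466

Mass balance around the secondary clarifier (neglecting effluent solids): R = X / (X_r − X) = 1960 / (6170 − 1960) = 0.4656.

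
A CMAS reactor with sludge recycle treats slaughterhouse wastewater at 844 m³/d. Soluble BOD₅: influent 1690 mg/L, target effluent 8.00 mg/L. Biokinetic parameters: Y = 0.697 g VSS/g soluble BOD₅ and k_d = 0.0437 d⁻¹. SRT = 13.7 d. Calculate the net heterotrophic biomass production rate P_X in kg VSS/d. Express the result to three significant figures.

P_X ≈ 619 kg VSS/d

Correct the yield for decay: Y_obs = Y/(1 + k_d θ_c) = 0.697 / (1 + 0.0437 × 13.7) = 0.697 / 1.599 = 0.4360.
ΔS = 1690 − 8.00 = 1682 mg/L, so the substrate removal rate is 844 × 1682/1000 = 1420 kg soluble BOD₅/d.
So the net sludge growth is P_X = 0.4360 × 1420 = 618.9 kg VSS/d.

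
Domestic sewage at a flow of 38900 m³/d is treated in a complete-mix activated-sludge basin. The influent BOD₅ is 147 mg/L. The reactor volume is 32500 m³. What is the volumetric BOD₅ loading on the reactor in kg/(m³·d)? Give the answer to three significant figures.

L_v ≈ 0.176 kg BOD₅/(m³·d)

Volumetric loading L_v = Q·S₀ / V = 38900 × 147 g/m³ / 32500 m³ = 175.9 g/(m³·d) = 0.1759 kg BOD₅/(m³·d).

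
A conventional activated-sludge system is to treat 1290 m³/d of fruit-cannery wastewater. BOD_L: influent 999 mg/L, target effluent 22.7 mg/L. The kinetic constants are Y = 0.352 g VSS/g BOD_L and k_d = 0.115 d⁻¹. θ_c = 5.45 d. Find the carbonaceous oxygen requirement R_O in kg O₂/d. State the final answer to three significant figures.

R_O ≈ 872 kg O₂/d

The observed yield is Y_obs = Y/(1 + k_d·θ_c) = 0.352 / (1 + 0.115 × 5.45) = 0.352 / 1.627 = 0.2164 g VSS per g BOD_L removed.
Substrate removed = Q·(S₀ − S) = 1290 m³/d × (999 − 22.7) g/m³ = 1.26×10^6 g/d = 1259 kg/d.
Net sludge production P_X = 0.2164 × 1259 = 272.5 kg VSS/d.
R_O = Q·ΔS − 1.42 P_X = 1259 − 387.0 = 872.5 kg O₂/d.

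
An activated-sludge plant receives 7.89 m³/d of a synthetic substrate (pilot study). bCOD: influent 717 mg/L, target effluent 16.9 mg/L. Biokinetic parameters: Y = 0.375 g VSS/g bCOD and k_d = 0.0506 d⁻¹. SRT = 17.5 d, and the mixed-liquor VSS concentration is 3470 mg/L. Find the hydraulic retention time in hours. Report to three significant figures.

Steady-state biomass mass balance: V·X·(1 + k_d·θ_c) = Y·Q·(S₀ − S)·θ_c, so V = 0.375 × 7.89 × (717 − 16.9) × 17.5 / [3470 × (1 + 0.0506 × 17.5)] = 3.62×10^4 / 6543 = 5.541 m³.
HRT = V/Q = 5.541 m³ / 7.89 m³·d⁻¹ = 0.7022 d × 24 = 16.85 h.

τ ≈ 16.9 h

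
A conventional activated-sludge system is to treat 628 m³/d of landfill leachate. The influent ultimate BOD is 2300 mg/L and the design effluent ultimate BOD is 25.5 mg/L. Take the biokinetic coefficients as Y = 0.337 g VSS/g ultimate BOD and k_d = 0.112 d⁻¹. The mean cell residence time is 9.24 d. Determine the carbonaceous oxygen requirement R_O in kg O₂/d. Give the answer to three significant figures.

The observed yield is Y_obs = Y/(1 + k_d·θ_c) = 0.337 / (1 + 0.112 × 9.24) = 0.337 / 2.035 = 0.1656 g VSS per g ultimate BOD removed.
Substrate removed = Q·(S₀ − S) = 628 m³/d × (2300 − 25.5) g/m³ = 1.43×10^6 g/d = 1428 kg/d.
Net sludge production P_X = 0.1656 × 1428 = 236.6 kg VSS/d.
R_O = Q·ΔS − 1.42 P_X = 1428 − 335.9 = 1092 kg O₂/d.

R_O ≈ 1090 kg O₂/d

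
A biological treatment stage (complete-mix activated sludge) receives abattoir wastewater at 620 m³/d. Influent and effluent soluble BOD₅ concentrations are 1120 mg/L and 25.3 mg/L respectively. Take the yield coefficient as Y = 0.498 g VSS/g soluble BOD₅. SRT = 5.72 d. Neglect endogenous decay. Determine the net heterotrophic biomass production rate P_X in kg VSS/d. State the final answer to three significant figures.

P_X ≈ 338 kg VSS/d

With endogenous decay neglected, the observed yield equals the true yield: Y_obs = Y = 0.498 g VSS/g soluble BOD₅.
ΔS = 1120 − 25.3 = 1095 mg/L, so the substrate removal rate is 620 × 1095/1000 = 678.7 kg soluble BOD₅/d.
P_X = Y_obs · Q(S₀ − S) = 0.4980 × 678.7 = 338.0 kg VSS/d.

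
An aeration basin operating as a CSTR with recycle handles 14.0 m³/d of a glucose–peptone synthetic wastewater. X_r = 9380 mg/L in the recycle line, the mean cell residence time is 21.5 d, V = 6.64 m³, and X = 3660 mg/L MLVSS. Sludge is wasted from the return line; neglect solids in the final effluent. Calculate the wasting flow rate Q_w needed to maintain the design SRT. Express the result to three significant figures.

Q_w ≈ 0.121 m³/d

Q_w = (V·X)/(θ_c X_r) = 6.640 × 3660 / (21.5 × 9380) = 0.1205 m³/d.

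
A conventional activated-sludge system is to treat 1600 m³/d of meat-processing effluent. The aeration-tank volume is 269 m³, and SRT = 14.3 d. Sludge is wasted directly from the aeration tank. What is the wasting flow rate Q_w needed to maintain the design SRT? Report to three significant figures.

With mixed-liquor wasting, θ_c = V/Q_w, so Q_w = V/θ_c = 269.0/14.3 = 18.81 m³/d.

Q_w ≈ 18.8 m³/d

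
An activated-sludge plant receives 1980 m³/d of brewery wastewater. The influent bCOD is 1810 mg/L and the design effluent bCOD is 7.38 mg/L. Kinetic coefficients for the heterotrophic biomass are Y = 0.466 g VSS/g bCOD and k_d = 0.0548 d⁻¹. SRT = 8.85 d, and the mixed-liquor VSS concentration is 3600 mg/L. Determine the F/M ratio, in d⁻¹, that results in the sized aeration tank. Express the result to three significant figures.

F/M ≈ 0.362 d⁻¹

Steady-state biomass mass balance: V·X·(1 + k_d·θ_c) = Y·Q·(S₀ − S)·θ_c, so V = 0.466 × 1980 × (1810 − 7.38) × 8.85 / [3600 × (1 + 0.0548 × 8.85)] = 1.47×10^7 / 5346 = 2753 m³.
Food-to-microorganism ratio F/M = Q S₀ / (V X) = 1980 × 1810 / (2753 × 3600) = 0.3615 d⁻¹.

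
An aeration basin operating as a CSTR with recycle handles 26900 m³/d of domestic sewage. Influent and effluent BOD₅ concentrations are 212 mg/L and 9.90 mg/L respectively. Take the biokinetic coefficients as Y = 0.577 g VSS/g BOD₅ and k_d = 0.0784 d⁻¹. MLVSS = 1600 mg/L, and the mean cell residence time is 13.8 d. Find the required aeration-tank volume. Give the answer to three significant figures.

V ≈ 13000 m³

From the SRT design equation V = Y Q (S₀−S) θ_c / [X (1 + k_d θ_c)] = 0.577 × 26900 × (212 − 9.90) × 13.8 / [1600 × (1 + 0.0784 × 13.8)] = 4.33×10^7 / 3331 = 12995 m³.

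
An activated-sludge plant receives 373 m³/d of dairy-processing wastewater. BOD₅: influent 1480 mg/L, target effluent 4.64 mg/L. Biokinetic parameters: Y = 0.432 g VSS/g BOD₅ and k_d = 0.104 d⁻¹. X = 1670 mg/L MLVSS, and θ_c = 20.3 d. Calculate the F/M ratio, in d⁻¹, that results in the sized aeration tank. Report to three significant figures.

F/M ≈ 0.356 d⁻¹

Rearranging the biomass balance for a CMAS with decay, V = Y·Q·ΔS·θ_c / [X·(1+k_d θ_c)] = 0.432 × 373 × (1480 − 4.64) × 20.3 / [1670 × (1 + 0.104 × 20.3)] = 4.83×10^6 / 5196 = 928.8 m³.
F/M = applied load / biomass = Q·S₀/(V·X) = 373 × 1480 / (928.8 × 1670) = 0.3559 d⁻¹.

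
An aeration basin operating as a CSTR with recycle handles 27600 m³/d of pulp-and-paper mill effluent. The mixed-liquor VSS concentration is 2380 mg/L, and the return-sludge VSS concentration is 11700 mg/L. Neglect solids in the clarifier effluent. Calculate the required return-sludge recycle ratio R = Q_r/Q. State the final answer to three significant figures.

R ≈ 0.255

Solids balance on the clarifier gives (1+R)X = R·X_r, so R = X/(X_r − X) = 2380 / (11700 − 2380) = 0.2554.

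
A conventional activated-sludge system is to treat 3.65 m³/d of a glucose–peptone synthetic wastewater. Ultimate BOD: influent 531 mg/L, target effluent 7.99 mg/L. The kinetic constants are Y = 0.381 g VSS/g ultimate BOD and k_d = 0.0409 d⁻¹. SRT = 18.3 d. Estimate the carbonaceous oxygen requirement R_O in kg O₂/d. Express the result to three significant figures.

Observed yield with endogenous decay: Y_obs = Y / (1 + k_d·θ_c) = 0.381 / (1 + 0.0409 × 18.3) = 0.381 / 1.748 = 0.2179 g VSS/g ultimate BOD.
Q·(S₀ − S) = 3.65 × (531 − 7.99) × 10⁻³ = 1.909 kg/d removed.
P_X = Y_obs·Q·(S₀ − S) = 0.2179 × 1.909 = 0.4160 kg VSS/d.
R_O = Q·(S₀ − S) − 1.42·P_X = 1.909 − 1.42 × 0.4160 = 1.318 kg O₂/d.

R_O ≈ 1.32 kg O₂/d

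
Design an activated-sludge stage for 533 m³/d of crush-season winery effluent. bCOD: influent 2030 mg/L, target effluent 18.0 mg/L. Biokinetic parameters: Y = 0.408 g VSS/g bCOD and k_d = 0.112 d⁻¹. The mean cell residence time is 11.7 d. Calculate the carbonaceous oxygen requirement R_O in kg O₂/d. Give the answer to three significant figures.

R_O ≈ 803 kg O₂/d

Observed yield with endogenous decay: Y_obs = Y / (1 + k_d·θ_c) = 0.408 / (1 + 0.112 × 11.7) = 0.408 / 2.310 = 0.1766 g VSS/g bCOD.
ΔS = 2030 − 18.0 = 2012 mg/L, so the substrate removal rate is 533 × 2012/1000 = 1072 kg bCOD/d.
Net sludge production P_X = 0.1766 × 1072 = 189.4 kg VSS/d.
R_O = Q·ΔS − 1.42 P_X = 1072 − 268.9 = 803.5 kg O₂/d.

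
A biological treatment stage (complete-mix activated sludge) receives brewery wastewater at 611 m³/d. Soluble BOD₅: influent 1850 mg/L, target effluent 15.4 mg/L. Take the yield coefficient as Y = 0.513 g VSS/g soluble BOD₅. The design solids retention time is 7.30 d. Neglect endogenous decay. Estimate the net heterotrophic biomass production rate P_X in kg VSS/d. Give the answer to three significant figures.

P_X ≈ 575 kg VSS/d

No decay correction is needed, so Y_obs = Y = 0.513.
ΔS = 1850 − 15.4 = 1835 mg/L, so the substrate removal rate is 611 × 1835/1000 = 1121 kg soluble BOD₅/d.
So the net sludge growth is P_X = 0.5130 × 1121 = 575.0 kg VSS/d.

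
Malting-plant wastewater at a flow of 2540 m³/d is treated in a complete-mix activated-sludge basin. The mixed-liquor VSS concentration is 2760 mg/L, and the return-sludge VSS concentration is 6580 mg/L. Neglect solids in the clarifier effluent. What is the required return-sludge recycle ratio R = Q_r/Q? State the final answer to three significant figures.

Solids balance on the clarifier gives (1+R)X = R·X_r, so R = X/(X_r − X) = 2760 / (6580 − 2760) = 0.7225.

R ≈ 0.723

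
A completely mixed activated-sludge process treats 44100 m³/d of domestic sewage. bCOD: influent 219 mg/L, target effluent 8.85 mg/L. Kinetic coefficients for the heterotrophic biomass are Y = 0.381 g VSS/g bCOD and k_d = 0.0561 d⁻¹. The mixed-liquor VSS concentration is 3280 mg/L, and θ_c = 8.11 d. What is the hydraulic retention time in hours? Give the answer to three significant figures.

From the SRT design equation V = Y Q (S₀−S) θ_c / [X (1 + k_d θ_c)] = 0.381 × 44100 × (219 − 8.85) × 8.11 / [3280 × (1 + 0.0561 × 8.11)] = 2.86×10^7 / 4772 = 6000 m³.
Hydraulic retention time τ = V/Q = 6000 / 44100 = 0.1361 d = 3.266 h.

τ ≈ 3.27 h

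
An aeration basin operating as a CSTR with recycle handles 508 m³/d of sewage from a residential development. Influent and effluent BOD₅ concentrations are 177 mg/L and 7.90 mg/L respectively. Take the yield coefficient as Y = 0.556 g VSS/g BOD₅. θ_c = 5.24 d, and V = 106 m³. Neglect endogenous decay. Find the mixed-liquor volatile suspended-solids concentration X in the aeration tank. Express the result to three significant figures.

From V·X = Y·Q·(S₀ − S)·θ_c (decay neglected): X = 0.556 × 508 × (177 − 7.90) × 5.24 / 106 = 2361 mg/L.

X ≈ 2360 mg/L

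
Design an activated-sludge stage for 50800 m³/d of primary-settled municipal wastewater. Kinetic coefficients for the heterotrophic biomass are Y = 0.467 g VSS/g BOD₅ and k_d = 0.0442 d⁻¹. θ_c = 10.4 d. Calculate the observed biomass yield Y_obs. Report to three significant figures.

The observed yield is Y_obs = Y/(1 + k_d·θ_c) = 0.467 / (1 + 0.0442 × 10.4) = 0.467 / 1.460 = 0.3199 g VSS per g BOD₅ removed.

Y_obs ≈ 0.320 g VSS/g BOD₅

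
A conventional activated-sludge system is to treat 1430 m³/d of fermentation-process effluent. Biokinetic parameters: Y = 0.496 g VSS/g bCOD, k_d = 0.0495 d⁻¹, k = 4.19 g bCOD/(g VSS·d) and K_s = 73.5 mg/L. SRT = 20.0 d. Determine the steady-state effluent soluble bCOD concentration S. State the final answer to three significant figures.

S ≈ 3.70 mg/L

Effluent substrate depends only on kinetics and SRT: S = K_s(1 + k_d θ_c) / [θ_c(Yk − k_d) − 1] = 73.5 × (1 + 0.0495 × 20.0) / [20.0 × (0.496 × 4.19 − 0.0495) − 1] = 146.3 / 39.57 = 3.696 mg/L.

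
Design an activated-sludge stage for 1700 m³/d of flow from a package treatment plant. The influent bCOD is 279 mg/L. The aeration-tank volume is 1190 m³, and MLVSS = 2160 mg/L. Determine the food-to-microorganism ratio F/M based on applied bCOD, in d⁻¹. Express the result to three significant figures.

Food-to-microorganism ratio F/M = Q S₀ / (V X) = 1700 × 279 / (1190 × 2160) = 0.1845 d⁻¹.

F/M ≈ 0.185 d⁻¹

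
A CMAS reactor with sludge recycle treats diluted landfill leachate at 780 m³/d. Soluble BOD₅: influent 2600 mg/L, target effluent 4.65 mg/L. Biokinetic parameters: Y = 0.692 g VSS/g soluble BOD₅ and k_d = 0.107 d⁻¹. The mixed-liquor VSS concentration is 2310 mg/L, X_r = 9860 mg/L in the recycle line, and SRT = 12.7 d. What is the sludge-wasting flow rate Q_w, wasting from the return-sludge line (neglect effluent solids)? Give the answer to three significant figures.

Steady-state biomass mass balance: V·X·(1 + k_d·θ_c) = Y·Q·(S₀ − S)·θ_c, so V = 0.692 × 780 × (2600 − 4.65) × 12.7 / [2310 × (1 + 0.107 × 12.7)] = 1.78×10^7 / 5449 = 3265 m³.
θ_c = V·X/(Q_w·X_r) when wasting from the recycle, so Q_w = V·X/(θ_c·X_r) = 3265 × 2310 / (12.7 × 9860) = 60.23 m³/d.

Q_w ≈ 60.2 m³/d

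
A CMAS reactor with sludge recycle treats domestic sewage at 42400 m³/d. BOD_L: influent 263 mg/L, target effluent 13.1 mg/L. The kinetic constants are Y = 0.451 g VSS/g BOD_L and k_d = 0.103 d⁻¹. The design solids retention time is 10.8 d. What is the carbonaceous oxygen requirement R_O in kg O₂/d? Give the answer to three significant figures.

R_O ≈ 7380 kg O₂/d

Y_obs = Y / (1 + k_d θ_c) = 0.451 / (1 + 0.103 × 10.8) = 0.451 / 2.112 = 0.2135.
Mass of BOD_L removed per day: Q(S₀ − S) = 42400 × 249.9 g/m³ = 10596 kg/d.
P_X = Y_obs·Q·(S₀ − S) = 0.2135 × 10596 = 2262 kg VSS/d.
Carbonaceous O₂ demand = substrate oxidised − cell-mass equivalent = 10596 − 1.42 × 2262 = 7383 kg O₂/d.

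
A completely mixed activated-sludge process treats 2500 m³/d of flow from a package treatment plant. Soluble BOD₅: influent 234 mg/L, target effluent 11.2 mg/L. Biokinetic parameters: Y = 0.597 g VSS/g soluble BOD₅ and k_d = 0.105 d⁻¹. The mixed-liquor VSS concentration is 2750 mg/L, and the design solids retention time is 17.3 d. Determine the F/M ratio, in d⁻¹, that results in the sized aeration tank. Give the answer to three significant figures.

Rearranging the biomass balance for a CMAS with decay, V = Y·Q·ΔS·θ_c / [X·(1+k_d θ_c)] = 0.597 × 2500 × (234 − 11.2) × 17.3 / [2750 × (1 + 0.105 × 17.3)] = 5.75×10^6 / 7745 = 742.7 m³.
Food-to-microorganism ratio F/M = Q S₀ / (V X) = 2500 × 234 / (742.7 × 2750) = 0.2864 d⁻¹.

F/M ≈ 0.286 d⁻¹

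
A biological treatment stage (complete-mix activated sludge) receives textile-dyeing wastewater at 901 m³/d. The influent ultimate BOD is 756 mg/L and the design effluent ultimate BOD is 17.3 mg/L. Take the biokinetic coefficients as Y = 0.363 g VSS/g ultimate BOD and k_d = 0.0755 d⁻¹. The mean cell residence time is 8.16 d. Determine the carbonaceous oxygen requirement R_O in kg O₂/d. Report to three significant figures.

Correct the yield for decay: Y_obs = Y/(1 + k_d θ_c) = 0.363 / (1 + 0.0755 × 8.16) = 0.363 / 1.616 = 0.2246.
Mass of ultimate BOD removed per day: Q(S₀ − S) = 901 × 738.7 g/m³ = 665.6 kg/d.
Net sludge production P_X = 0.2246 × 665.6 = 149.5 kg VSS/d.
R_O = Q·(S₀ − S) − 1.42·P_X = 665.6 − 1.42 × 149.5 = 453.3 kg O₂/d.

R_O ≈ 453 kg O₂/d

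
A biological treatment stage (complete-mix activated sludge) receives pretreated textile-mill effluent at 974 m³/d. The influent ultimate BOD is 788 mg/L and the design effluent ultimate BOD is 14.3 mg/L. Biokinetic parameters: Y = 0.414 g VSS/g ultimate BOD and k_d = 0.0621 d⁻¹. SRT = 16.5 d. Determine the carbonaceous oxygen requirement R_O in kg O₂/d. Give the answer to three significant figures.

Correct the yield for decay: Y_obs = Y/(1 + k_d θ_c) = 0.414 / (1 + 0.0621 × 16.5) = 0.414 / 2.025 = 0.2045.
Q·(S₀ − S) = 974 × (788 − 14.3) × 10⁻³ = 753.6 kg/d removed.
Biomass synthesised: P_X = Y_obs × 753.6 = 154.1 kg VSS/d.
R_O = Q·(S₀ − S) − 1.42·P_X = 753.6 − 1.42 × 154.1 = 534.8 kg O₂/d.

R_O ≈ 535 kg O₂/d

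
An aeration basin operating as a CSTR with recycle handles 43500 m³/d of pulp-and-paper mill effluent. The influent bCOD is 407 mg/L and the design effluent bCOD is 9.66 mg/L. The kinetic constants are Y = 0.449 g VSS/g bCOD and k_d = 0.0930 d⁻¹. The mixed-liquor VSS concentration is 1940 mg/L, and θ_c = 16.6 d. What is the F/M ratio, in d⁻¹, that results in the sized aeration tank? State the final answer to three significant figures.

F/M ≈ 0.350 d⁻¹

From the SRT design equation V = Y Q (S₀−S) θ_c / [X (1 + k_d θ_c)] = 0.449 × 43500 × (407 − 9.66) × 16.6 / [1940 × (1 + 0.0930 × 16.6)] = 1.29×10^8 / 4935 = 26105 m³.
F/M = applied load / biomass = Q·S₀/(V·X) = 43500 × 407 / (26105 × 1940) = 0.3496 d⁻¹.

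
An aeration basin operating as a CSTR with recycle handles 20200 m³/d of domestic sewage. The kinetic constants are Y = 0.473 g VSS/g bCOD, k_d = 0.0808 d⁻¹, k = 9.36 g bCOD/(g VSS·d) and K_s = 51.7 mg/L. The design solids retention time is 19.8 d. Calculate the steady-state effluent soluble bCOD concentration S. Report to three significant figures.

S ≈ 1.58 mg/L

Effluent substrate depends only on kinetics and SRT: S = K_s(1 + k_d θ_c) / [θ_c(Yk − k_d) − 1] = 51.7 × (1 + 0.0808 × 19.8) / [19.8 × (0.473 × 9.36 − 0.0808) − 1] = 134.4 / 85.06 = 1.580 mg/L.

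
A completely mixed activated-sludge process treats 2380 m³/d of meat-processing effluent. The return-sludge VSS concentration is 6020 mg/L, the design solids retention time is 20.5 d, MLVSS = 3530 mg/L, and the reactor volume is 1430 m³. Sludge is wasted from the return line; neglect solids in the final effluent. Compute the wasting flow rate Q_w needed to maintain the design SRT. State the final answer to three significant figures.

Q_w ≈ 40.9 m³/d

θ_c = V·X/(Q_w·X_r) when wasting from the recycle, so Q_w = V·X/(θ_c·X_r) = 1430 × 3530 / (20.5 × 6020) = 40.90 m³/d.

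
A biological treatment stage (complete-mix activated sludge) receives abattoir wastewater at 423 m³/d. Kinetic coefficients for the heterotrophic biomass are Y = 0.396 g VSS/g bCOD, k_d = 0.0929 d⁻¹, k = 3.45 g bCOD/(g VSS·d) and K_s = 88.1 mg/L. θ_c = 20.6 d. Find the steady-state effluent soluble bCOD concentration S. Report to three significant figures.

S ≈ 10.2 mg/L

For a completely mixed reactor with recycle the Lawrence–McCarty relation gives S = K_s·(1 + k_d·θ_c) / [θ_c·(Y·k − k_d) − 1] = 88.1 × (1 + 0.0929 × 20.6) / [20.6 × (0.396 × 3.45 − 0.0929) − 1] = 256.7 / 25.23 = 10.17 mg/L.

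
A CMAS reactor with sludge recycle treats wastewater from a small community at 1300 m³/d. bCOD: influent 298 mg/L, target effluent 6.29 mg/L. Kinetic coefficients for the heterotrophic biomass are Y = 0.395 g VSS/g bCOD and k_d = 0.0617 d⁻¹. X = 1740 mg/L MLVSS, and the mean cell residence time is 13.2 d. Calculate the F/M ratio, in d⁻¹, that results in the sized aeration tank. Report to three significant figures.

F/M ≈ 0.355 d⁻¹

From the SRT design equation V = Y Q (S₀−S) θ_c / [X (1 + k_d θ_c)] = 0.395 × 1300 × (298 − 6.29) × 13.2 / [1740 × (1 + 0.0617 × 13.2)] = 1.98×10^6 / 3157 = 626.3 m³.
F/M = applied load / biomass = Q·S₀/(V·X) = 1300 × 298 / (626.3 × 1740) = 0.3555 d⁻¹.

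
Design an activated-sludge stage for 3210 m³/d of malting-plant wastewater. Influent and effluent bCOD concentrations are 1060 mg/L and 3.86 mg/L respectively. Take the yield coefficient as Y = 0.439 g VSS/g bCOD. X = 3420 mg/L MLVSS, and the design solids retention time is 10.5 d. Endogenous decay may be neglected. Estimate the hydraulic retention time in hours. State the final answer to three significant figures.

With k_d = 0 the design equation reduces to V = Y Q (S₀−S) θ_c / X = 0.439 × 3210 × (1060 − 3.86) × 10.5 / 3420 = 4569 m³.
τ = V/Q = 4569/3210 = 1.423 d, or 34.16 h.

τ ≈ 34.2 h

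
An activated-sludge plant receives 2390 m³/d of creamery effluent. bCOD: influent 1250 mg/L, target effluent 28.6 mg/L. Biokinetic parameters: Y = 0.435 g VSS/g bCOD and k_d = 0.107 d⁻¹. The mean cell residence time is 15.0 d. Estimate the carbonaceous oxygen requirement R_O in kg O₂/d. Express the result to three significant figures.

Correct the yield for decay: Y_obs = Y/(1 + k_d θ_c) = 0.435 / (1 + 0.107 × 15.0) = 0.435 / 2.605 = 0.1670.
Mass of bCOD removed per day: Q(S₀ − S) = 2390 × 1221 g/m³ = 2919 kg/d.
P_X = Y_obs·Q·(S₀ − S) = 0.1670 × 2919 = 487.5 kg VSS/d.
Carbonaceous O₂ demand = substrate oxidised − cell-mass equivalent = 2919 − 1.42 × 487.5 = 2227 kg O₂/d.

R_O ≈ 2230 kg O₂/d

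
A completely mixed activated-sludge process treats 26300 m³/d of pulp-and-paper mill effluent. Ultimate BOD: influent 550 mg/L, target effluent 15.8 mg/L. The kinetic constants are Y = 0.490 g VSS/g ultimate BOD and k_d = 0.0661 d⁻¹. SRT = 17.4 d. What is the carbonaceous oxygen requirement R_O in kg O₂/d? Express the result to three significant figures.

Observed yield with endogenous decay: Y_obs = Y / (1 + k_d·θ_c) = 0.490 / (1 + 0.0661 × 17.4) = 0.490 / 2.150 = 0.2279 g VSS/g ultimate BOD.
Q·(S₀ − S) = 26300 × (550 − 15.8) × 10⁻³ = 14049 kg/d removed.
P_X = Y_obs·Q·(S₀ − S) = 0.2279 × 14049 = 3202 kg VSS/d.
Carbonaceous O₂ demand = substrate oxidised − cell-mass equivalent = 14049 − 1.42 × 3202 = 9503 kg O₂/d.

R_O ≈ 9500 kg O₂/d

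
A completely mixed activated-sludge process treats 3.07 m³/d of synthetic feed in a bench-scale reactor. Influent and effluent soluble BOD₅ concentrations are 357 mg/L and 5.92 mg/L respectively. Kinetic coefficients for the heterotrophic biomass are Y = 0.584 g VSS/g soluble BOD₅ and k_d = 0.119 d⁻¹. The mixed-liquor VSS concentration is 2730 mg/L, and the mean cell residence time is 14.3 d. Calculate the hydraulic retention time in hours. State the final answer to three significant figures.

From the SRT design equation V = Y Q (S₀−S) θ_c / [X (1 + k_d θ_c)] = 0.584 × 3.07 × (357 − 5.92) × 14.3 / [2730 × (1 + 0.119 × 14.3)] = 9×10^3 / 7376 = 1.220 m³.
HRT = V/Q = 1.220 m³ / 3.07 m³·d⁻¹ = 0.3975 d × 24 = 9.540 h.

τ ≈ 9.54 h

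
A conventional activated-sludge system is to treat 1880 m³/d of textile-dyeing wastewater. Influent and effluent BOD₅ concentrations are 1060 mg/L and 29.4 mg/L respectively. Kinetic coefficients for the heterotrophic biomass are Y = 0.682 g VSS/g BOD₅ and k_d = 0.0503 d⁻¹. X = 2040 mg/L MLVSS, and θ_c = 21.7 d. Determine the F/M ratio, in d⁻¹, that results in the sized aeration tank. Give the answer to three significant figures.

Rearranging the biomass balance for a CMAS with decay, V = Y·Q·ΔS·θ_c / [X·(1+k_d θ_c)] = 0.682 × 1880 × (1060 − 29.4) × 21.7 / [2040 × (1 + 0.0503 × 21.7)] = 2.87×10^7 / 4267 = 6721 m³.
Food-to-microorganism ratio F/M = Q S₀ / (V X) = 1880 × 1060 / (6721 × 2040) = 0.1454 d⁻¹.

F/M ≈ 0.145 d⁻¹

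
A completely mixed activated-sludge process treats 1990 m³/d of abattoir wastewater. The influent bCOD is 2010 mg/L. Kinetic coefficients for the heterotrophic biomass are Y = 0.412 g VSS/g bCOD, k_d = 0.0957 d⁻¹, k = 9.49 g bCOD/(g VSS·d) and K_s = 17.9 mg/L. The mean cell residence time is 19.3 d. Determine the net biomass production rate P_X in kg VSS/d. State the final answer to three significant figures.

Effluent substrate depends only on kinetics and SRT: S = K_s(1 + k_d θ_c) / [θ_c(Yk − k_d) − 1] = 17.9 × (1 + 0.0957 × 19.3) / [19.3 × (0.412 × 9.49 − 0.0957) − 1] = 50.96 / 72.61 = 0.7018 mg/L.
Y_obs = Y / (1 + k_d θ_c) = 0.412 / (1 + 0.0957 × 19.3) = 0.412 / 2.847 = 0.1447.
Q·(S₀ − S) = 1990 × (2010 − 0.702) × 10⁻³ = 3999 kg/d removed.
Net biomass production P_X = Y_obs × Q·(S₀ − S) = 0.1447 × 3999 = 578.6 kg VSS/d.

P_X ≈ 579 kg VSS/d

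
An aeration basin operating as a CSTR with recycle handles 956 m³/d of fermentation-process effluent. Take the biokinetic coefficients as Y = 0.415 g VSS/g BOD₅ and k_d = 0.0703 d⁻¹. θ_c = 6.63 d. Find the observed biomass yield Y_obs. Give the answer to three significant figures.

Y_obs ≈ 0.283 g VSS/g BOD₅

The observed yield is Y_obs = Y/(1 + k_d·θ_c) = 0.415 / (1 + 0.0703 × 6.63) = 0.415 / 1.466 = 0.2831 g VSS per g BOD₅ removed.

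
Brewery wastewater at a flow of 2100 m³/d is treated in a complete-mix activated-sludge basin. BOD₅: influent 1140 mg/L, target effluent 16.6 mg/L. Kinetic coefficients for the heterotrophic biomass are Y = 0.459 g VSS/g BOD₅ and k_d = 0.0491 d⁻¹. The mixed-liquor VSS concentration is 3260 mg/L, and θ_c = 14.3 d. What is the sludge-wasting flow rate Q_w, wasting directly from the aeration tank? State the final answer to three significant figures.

Q_w ≈ 195 m³/d

Steady-state biomass mass balance: V·X·(1 + k_d·θ_c) = Y·Q·(S₀ − S)·θ_c, so V = 0.459 × 2100 × (1140 − 16.6) × 14.3 / [3260 × (1 + 0.0491 × 14.3)] = 1.55×10^7 / 5549 = 2791 m³.
For wasting at MLVSS concentration, Q_w = V/θ_c = 2791/14.3 = 195.1 m³/d.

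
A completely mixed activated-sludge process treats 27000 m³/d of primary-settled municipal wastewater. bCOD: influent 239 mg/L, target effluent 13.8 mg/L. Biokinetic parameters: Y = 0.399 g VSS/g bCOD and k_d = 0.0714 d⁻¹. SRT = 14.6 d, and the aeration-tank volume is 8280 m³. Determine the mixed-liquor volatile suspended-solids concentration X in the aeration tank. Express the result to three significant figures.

From V·X·(1 + k_d·θ_c) = Y·Q·(S₀ − S)·θ_c: X = 0.399 × 27000 × (239 − 13.8) × 14.6 / [8280 × (1 + 0.0714 × 14.6)] = 2094 mg/L.

X ≈ 2090 mg/L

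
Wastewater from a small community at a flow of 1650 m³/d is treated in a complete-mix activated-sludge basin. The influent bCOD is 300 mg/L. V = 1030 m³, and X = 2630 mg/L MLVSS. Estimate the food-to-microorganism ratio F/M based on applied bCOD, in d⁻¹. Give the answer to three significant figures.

Food-to-microorganism ratio F/M = Q S₀ / (V X) = 1650 × 300 / (1030 × 2630) = 0.1827 d⁻¹.

F/M ≈ 0.183 d⁻¹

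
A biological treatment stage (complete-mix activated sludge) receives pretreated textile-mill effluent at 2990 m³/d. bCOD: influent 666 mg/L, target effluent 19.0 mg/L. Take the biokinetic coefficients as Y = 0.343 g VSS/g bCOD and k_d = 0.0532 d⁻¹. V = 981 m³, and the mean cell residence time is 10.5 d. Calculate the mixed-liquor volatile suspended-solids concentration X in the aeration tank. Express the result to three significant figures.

X ≈ 4560 mg/L

X = Y·Q·ΔS·θ_c / [V·(1 + k_d θ_c)] = 0.343 × 2990 × (666 − 19.0) × 10.5 / [981 × (1 + 0.0532 × 10.5)] = 4557 mg/L.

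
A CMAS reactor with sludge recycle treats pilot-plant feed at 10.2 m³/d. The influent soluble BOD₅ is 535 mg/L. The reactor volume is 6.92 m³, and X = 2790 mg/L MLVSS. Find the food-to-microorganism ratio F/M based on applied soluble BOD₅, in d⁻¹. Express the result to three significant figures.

F/M ≈ 0.283 d⁻¹

F/M = Q·S₀ / (V·X) = 10.2 × 535 / (6.920 × 2790) = 0.2826 g soluble BOD₅·(g VSS·d)⁻¹.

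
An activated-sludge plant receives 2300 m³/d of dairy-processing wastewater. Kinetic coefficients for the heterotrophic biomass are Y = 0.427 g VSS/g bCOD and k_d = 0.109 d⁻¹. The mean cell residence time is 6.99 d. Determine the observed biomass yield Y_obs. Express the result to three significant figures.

Y_obs = Y / (1 + k_d θ_c) = 0.427 / (1 + 0.109 × 6.99) = 0.427 / 1.762 = 0.2424.

Y_obs ≈ 0.242 g VSS/g bCOD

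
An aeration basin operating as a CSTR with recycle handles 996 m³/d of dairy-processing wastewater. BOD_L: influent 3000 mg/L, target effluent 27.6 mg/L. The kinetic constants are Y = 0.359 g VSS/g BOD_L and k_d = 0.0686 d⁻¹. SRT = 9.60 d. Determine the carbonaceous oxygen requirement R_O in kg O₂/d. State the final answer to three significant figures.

R_O ≈ 2050 kg O₂/d

Observed yield with endogenous decay: Y_obs = Y / (1 + k_d·θ_c) = 0.359 / (1 + 0.0686 × 9.60) = 0.359 / 1.659 = 0.2165 g VSS/g BOD_L.
Substrate removed = Q·(S₀ − S) = 996 m³/d × (3000 − 27.6) g/m³ = 2.96×10^6 g/d = 2961 kg/d.
P_X = Y_obs·Q·(S₀ − S) = 0.2165 × 2961 = 640.8 kg VSS/d.
R_O = Q·(S₀ − S) − 1.42·P_X = 2961 − 1.42 × 640.8 = 2051 kg O₂/d.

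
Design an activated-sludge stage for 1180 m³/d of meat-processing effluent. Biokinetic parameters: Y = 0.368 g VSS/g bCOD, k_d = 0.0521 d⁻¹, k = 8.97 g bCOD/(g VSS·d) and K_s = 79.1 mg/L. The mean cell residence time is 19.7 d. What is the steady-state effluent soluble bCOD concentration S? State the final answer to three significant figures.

S ≈ 2.54 mg/L

From the Monod/SRT balance for a CMAS, S = K_s·(1+k_d θ_c)/[θ_c·(Y k − k_d) − 1] = 79.1 × (1 + 0.0521 × 19.7) / [19.7 × (0.368 × 8.97 − 0.0521) − 1] = 160.3 / 63.00 = 2.544 mg/L.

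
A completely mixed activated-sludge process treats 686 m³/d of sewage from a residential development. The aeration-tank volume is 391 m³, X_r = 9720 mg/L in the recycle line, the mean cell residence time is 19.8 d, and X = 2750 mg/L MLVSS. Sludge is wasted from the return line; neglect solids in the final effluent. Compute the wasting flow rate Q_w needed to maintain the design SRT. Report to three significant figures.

Q_w ≈ 5.59 m³/d

θ_c = V·X/(Q_w·X_r) when wasting from the recycle, so Q_w = V·X/(θ_c·X_r) = 391.0 × 2750 / (19.8 × 9720) = 5.587 m³/d.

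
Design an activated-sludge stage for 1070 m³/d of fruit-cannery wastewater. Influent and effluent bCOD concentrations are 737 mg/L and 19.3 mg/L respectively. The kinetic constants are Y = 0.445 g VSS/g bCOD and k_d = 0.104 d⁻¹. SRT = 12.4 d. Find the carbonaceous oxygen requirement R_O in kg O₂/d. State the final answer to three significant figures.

The observed yield is Y_obs = Y/(1 + k_d·θ_c) = 0.445 / (1 + 0.104 × 12.4) = 0.445 / 2.290 = 0.1944 g VSS per g bCOD removed.
ΔS = 737 − 19.3 = 717.7 mg/L, so the substrate removal rate is 1070 × 717.7/1000 = 767.9 kg bCOD/d.
P_X = Y_obs·Q·(S₀ − S) = 0.1944 × 767.9 = 149.3 kg VSS/d.
R_O = Q·ΔS − 1.42 P_X = 767.9 − 211.9 = 556.0 kg O₂/d.

R_O ≈ 556 kg O₂/d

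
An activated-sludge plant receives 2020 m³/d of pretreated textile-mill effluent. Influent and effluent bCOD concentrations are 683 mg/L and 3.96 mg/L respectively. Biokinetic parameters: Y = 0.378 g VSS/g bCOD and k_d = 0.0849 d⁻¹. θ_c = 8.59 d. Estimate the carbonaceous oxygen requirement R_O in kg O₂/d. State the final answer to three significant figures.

Observed yield with endogenous decay: Y_obs = Y / (1 + k_d·θ_c) = 0.378 / (1 + 0.0849 × 8.59) = 0.378 / 1.729 = 0.2186 g VSS/g bCOD.
ΔS = 683 − 3.96 = 679.0 mg/L, so the substrate removal rate is 2020 × 679.0/1000 = 1372 kg bCOD/d.
P_X = Y_obs·Q·(S₀ − S) = 0.2186 × 1372 = 299.8 kg VSS/d.
R_O = Q·(S₀ − S) − 1.42·P_X = 1372 − 1.42 × 299.8 = 945.9 kg O₂/d.

R_O ≈ 946 kg O₂/d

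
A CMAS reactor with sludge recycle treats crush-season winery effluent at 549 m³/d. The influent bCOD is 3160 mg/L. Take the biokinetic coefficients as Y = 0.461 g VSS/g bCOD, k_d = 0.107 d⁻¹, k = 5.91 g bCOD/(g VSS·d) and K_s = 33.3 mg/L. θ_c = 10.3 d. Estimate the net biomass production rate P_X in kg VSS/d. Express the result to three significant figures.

For a completely mixed reactor with recycle the Lawrence–McCarty relation gives S = K_s·(1 + k_d·θ_c) / [θ_c·(Y·k − k_d) − 1] = 33.3 × (1 + 0.107 × 10.3) / [10.3 × (0.461 × 5.91 − 0.107) − 1] = 70.00 / 25.96 = 2.696 mg/L.
Y_obs = Y / (1 + k_d θ_c) = 0.461 / (1 + 0.107 × 10.3) = 0.461 / 2.102 = 0.2193.
Q·(S₀ − S) = 549 × (3160 − 2.70) × 10⁻³ = 1733 kg/d removed.
P_X = Y_obs · Q(S₀ − S) = 0.2193 × 1733 = 380.1 kg VSS/d.

P_X ≈ 380 kg VSS/d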